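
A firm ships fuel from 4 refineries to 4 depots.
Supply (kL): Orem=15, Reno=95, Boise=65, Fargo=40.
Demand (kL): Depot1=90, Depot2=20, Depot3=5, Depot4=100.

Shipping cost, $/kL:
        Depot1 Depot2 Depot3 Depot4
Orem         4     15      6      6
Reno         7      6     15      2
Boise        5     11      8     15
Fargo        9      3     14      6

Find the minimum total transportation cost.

810

Optimal allocation:
  Orem–Depot1: 10 × $4 = $40
  Orem–Depot3: 5 × $6 = $30
  Reno–Depot4: 95 × $2 = $190
  Boise–Depot1: 65 × $5 = $325
  Fargo–Depot1: 15 × $9 = $135
  Fargo–Depot2: 20 × $3 = $60
  Fargo–Depot4: 5 × $6 = $30
Total = 40 + 30 + 190 + 325 + 135 + 60 + 30 = $810.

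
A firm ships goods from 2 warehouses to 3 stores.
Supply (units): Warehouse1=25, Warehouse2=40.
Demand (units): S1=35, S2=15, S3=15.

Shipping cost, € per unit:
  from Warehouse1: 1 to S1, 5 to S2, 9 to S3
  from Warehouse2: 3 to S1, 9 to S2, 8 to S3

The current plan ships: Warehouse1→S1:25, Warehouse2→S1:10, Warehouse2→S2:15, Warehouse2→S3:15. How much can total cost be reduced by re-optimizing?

Current plan cost = 25·1 + 10·3 + 15·9 + 15·8 = €310.
Optimal plan:
  Warehouse1->S1: 10 × €1 = €10
  Warehouse1->S2: 15 × €5 = €75
  Warehouse2->S1: 25 × €3 = €75
  Warehouse2->S3: 15 × €8 = €120
Optimal cost = €280.
Saving = 310 − 280 = €30.

30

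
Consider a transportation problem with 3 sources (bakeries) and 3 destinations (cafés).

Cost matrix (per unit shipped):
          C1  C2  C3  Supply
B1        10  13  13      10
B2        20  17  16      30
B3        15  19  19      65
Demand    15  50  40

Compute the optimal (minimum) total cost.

One minimum-cost allocation:
  B1->C3: 10 × 13 = 130
  B2->C3: 30 × 16 = 480
  B3->C1: 15 × 15 = 225
  B3->C2: 50 × 19 = 950
Total = 130 + 480 + 225 + 950 = 1785.
(Supply check: B1 ships 10; B2 ships 30; B3 ships 65.)

1785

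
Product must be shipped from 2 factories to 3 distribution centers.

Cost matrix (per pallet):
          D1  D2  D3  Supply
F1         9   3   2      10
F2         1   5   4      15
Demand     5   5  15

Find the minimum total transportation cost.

70

An optimal shipping plan:
  F1→D2: 5 × 3 = 15
  F1→D3: 5 × 2 = 10
  F2→D1: 5 × 1 = 5
  F2→D3: 10 × 4 = 40
Total = 15 + 10 + 5 + 40 = 70.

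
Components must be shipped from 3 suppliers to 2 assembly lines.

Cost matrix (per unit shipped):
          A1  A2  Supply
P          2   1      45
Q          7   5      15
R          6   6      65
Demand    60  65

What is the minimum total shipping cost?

510

Optimal allocation:
  P to A2: 45 × 1 = 45
  Q to A2: 15 × 5 = 75
  R to A1: 60 × 6 = 360
  R to A2: 5 × 6 = 30
Total = 45 + 75 + 360 + 30 = 510.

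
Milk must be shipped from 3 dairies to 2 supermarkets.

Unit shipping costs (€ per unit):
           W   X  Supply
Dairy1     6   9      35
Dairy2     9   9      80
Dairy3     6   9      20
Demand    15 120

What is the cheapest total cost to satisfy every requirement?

One minimum-cost allocation:
  Dairy1->W: 15 crates
  Dairy1->X: 20 crates
  Dairy2->X: 80 crates
  Dairy3->X: 20 crates
Total cost = €1170.

1170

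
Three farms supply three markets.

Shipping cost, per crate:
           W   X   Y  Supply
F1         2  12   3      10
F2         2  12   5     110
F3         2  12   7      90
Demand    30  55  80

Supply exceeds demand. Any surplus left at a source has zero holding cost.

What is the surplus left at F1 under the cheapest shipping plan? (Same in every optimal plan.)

0

Minimum-cost shipments:
  F1→Y: 10 × 3 = 30
  F2→X: 40 × 12 = 480
  F2→Y: 70 × 5 = 350
  F3→W: 30 × 2 = 60
  F3→X: 15 × 12 = 180
Total cost = 1100.
F1 ships 10 of its 10, leaving 0.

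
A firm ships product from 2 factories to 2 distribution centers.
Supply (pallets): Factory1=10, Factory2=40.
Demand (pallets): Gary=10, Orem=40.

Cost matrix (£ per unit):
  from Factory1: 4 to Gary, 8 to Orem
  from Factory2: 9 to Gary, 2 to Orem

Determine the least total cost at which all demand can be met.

An optimal shipping plan:
  Factory1–Gary: 10 × £4 = £40
  Factory2–Orem: 40 × £2 = £80
Total = 40 + 80 = £120.
(Supply check: Factory1 ships 10; Factory2 ships 40.)

120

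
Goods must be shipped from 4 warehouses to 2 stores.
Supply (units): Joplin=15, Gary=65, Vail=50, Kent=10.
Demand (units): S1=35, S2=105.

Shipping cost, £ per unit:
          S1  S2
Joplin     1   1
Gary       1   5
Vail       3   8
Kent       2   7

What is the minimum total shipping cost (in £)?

Optimal allocation:
  Joplin to S2: 15 units
  Gary to S2: 65 units
  Vail to S1: 35 units
  Vail to S2: 15 units
  Kent to S2: 10 units
Total cost = £635.

635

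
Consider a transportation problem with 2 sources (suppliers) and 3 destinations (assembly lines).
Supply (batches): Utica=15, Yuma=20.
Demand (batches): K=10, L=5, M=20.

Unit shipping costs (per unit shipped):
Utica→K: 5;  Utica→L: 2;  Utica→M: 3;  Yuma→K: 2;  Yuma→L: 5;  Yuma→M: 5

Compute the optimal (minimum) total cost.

An optimal shipping plan:
  Utica–L: 5 × 2 = 10
  Utica–M: 10 × 3 = 30
  Yuma–K: 10 × 2 = 20
  Yuma–M: 10 × 5 = 50
Total = 10 + 30 + 20 + 50 = 110.
(Supply check: Utica ships 15; Yuma ships 20.)

110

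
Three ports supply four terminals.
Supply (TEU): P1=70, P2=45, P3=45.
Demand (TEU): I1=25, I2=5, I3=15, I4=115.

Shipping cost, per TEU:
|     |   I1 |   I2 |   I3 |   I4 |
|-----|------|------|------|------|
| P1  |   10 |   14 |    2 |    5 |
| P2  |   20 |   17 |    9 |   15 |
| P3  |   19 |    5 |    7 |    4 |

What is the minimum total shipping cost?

1245

Optimal allocation:
  P1->I4: 70 × 5 = 350
  P2->I1: 25 × 20 = 500
  P2->I3: 15 × 9 = 135
  P2->I4: 5 × 15 = 75
  P3->I2: 5 × 5 = 25
  P3->I4: 40 × 4 = 160
Total = 350 + 500 + 135 + 75 + 25 + 160 = 1245.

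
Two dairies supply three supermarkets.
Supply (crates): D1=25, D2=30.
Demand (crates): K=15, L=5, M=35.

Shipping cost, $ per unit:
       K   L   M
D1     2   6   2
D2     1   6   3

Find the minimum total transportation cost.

Optimal allocation:
  D1–M: 25 × $2 = $50
  D2–K: 15 × $1 = $15
  D2–L: 5 × $6 = $30
  D2–M: 10 × $3 = $30
Total = 50 + 15 + 30 + 30 = $125.
(Supply check: D1 ships 25; D2 ships 30.)

125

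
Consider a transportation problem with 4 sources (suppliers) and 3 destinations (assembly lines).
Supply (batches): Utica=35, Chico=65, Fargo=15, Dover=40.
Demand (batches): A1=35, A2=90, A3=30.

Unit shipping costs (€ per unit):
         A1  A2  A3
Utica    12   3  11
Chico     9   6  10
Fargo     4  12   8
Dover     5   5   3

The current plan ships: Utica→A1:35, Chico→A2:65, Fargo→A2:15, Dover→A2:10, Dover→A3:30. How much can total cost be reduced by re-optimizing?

Current plan cost = 35·12 + 65·6 + 15·12 + 10·5 + 30·3 = €1130.
Optimal plan:
  Utica→A2: 35 × €3 = €105
  Chico→A1: 10 × €9 = €90
  Chico→A2: 55 × €6 = €330
  Fargo→A1: 15 × €4 = €60
  Dover→A1: 10 × €5 = €50
  Dover→A3: 30 × €3 = €90
Optimal cost = €725.
Saving = 1130 − 725 = €405.

405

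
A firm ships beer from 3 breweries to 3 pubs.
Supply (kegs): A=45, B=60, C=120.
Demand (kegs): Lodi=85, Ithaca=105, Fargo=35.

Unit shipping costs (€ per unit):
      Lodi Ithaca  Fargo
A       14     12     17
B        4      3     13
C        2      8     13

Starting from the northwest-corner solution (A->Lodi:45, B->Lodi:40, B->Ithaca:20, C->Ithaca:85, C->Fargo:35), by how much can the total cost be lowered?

640

Current plan cost = 45·14 + 40·4 + 20·3 + 85·8 + 35·13 = €1985.
Optimal plan:
  A to Ithaca: 10 × €12 = €120
  A to Fargo: 35 × €17 = €595
  B to Ithaca: 60 × €3 = €180
  C to Lodi: 85 × €2 = €170
  C to Ithaca: 35 × €8 = €280
Optimal cost = €1345.
Saving = 1985 − 1345 = €640.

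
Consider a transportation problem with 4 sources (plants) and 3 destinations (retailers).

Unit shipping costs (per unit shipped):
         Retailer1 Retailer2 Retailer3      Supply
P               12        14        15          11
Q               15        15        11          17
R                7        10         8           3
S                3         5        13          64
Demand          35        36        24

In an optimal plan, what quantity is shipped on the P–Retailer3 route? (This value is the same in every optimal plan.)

The minimum-cost plan:
  P->Retailer2: 7 units
  P->Retailer3: 4 units
  Q->Retailer3: 17 units
  R->Retailer3: 3 units
  S->Retailer1: 35 units
  S->Retailer2: 29 units
Total cost = 619.
So P→Retailer3 carries 4 units.

4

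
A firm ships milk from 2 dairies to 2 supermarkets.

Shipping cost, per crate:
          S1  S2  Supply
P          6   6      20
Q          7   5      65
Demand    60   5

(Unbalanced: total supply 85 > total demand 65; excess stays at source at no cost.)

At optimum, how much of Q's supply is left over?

Minimum-cost shipments:
  P->S1: 20 × 6 = 120
  Q->S1: 40 × 7 = 280
  Q->S2: 5 × 5 = 25
Total cost = 425.
Q ships 45 of its 65, leaving 20.

20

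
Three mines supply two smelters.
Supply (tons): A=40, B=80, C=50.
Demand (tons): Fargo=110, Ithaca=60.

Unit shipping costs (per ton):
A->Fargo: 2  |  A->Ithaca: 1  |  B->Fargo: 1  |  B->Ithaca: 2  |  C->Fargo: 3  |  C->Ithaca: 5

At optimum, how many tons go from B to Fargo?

60

Optimal shipments:
  A->Ithaca: 40 × 1 = 40
  B->Fargo: 60 × 1 = 60
  B->Ithaca: 20 × 2 = 40
  C->Fargo: 50 × 3 = 150
Total cost = 290.
So B→Fargo carries 60 tons.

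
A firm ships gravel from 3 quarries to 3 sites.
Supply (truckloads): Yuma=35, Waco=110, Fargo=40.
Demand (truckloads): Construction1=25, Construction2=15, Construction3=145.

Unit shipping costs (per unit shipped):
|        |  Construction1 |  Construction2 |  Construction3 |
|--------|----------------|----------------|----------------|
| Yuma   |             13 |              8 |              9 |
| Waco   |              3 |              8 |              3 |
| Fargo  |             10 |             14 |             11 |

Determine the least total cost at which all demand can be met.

1045

An optimal shipping plan:
  Yuma->Construction2: 15 × 8 = 120
  Yuma->Construction3: 20 × 9 = 180
  Waco->Construction3: 110 × 3 = 330
  Fargo->Construction1: 25 × 10 = 250
  Fargo->Construction3: 15 × 11 = 165
Total = 120 + 180 + 330 + 250 + 165 = 1045.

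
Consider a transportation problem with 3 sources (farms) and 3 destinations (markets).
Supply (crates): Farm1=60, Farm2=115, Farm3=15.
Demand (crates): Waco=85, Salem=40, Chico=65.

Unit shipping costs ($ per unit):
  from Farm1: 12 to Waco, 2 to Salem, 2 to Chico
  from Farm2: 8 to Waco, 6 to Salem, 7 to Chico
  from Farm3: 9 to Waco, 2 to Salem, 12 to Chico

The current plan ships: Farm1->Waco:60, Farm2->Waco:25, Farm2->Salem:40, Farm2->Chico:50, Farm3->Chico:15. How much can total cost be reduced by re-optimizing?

Current plan cost = 60·12 + 25·8 + 40·6 + 50·7 + 15·12 = $1690.
Optimal plan:
  Farm1->Chico: 60 × $2 = $120
  Farm2->Waco: 85 × $8 = $680
  Farm2->Salem: 25 × $6 = $150
  Farm2->Chico: 5 × $7 = $35
  Farm3->Salem: 15 × $2 = $30
Optimal cost = $1015.
Saving = 1690 − 1015 = $675.

675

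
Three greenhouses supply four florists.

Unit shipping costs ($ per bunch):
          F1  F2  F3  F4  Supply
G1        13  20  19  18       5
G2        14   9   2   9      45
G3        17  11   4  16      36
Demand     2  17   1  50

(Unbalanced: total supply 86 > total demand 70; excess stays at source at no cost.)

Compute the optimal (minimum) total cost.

702

Optimal allocation:
  G1–F1: 2 × $13 = $26
  G2–F4: 45 × $9 = $405
  G3–F2: 17 × $11 = $187
  G3–F3: 1 × $4 = $4
  G3–F4: 5 × $16 = $80
Total = 26 + 405 + 187 + 4 + 80 = $702.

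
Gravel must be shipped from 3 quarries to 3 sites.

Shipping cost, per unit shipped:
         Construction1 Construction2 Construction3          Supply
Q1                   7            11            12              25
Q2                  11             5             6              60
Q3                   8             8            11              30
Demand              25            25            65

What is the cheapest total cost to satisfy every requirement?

An optimal shipping plan:
  Q1→Construction1: 25 truckloads
  Q2→Construction3: 60 truckloads
  Q3→Construction2: 25 truckloads
  Q3→Construction3: 5 truckloads
Total cost = 790.
(Supply check: Q1 ships 25; Q2 ships 60; Q3 ships 30.)

790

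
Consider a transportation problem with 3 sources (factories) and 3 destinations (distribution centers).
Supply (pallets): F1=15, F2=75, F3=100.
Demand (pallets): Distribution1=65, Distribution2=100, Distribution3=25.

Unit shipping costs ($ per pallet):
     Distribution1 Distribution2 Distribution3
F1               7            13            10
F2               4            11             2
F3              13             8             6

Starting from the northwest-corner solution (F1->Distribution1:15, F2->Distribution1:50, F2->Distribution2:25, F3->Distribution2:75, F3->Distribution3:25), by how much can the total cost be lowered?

Current plan cost = 15·7 + 50·4 + 25·11 + 75·8 + 25·6 = $1330.
Optimal plan:
  F1->Distribution1: 15 × $7 = $105
  F2->Distribution1: 50 × $4 = $200
  F2->Distribution3: 25 × $2 = $50
  F3->Distribution2: 100 × $8 = $800
Optimal cost = $1155.
Saving = 1330 − 1155 = $175.

175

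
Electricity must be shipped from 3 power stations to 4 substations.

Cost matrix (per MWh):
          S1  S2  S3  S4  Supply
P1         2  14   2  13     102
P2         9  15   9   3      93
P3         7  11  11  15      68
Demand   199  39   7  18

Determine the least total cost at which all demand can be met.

1565

One minimum-cost allocation:
  P1->S1: 95 × 2 = 190
  P1->S3: 7 × 2 = 14
  P2->S1: 75 × 9 = 675
  P2->S4: 18 × 3 = 54
  P3->S1: 29 × 7 = 203
  P3->S2: 39 × 11 = 429
Total = 190 + 14 + 675 + 54 + 203 + 429 = 1565.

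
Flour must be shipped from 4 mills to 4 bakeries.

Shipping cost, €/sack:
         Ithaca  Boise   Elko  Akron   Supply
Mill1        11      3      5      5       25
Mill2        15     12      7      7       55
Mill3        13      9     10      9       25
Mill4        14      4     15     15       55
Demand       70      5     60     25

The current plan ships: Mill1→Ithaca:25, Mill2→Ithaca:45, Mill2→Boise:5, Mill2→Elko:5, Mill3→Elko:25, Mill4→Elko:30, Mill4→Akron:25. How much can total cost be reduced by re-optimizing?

585

Current plan cost = 25·11 + 45·15 + 5·12 + 5·7 + 25·10 + 30·15 + 25·15 = €2120.
Optimal plan:
  Mill1–Elko: 25 sacks
  Mill2–Elko: 35 sacks
  Mill2–Akron: 20 sacks
  Mill3–Ithaca: 20 sacks
  Mill3–Akron: 5 sacks
  Mill4–Ithaca: 50 sacks
  Mill4–Boise: 5 sacks
Optimal cost = €1535.
Saving = 2120 − 1535 = €585.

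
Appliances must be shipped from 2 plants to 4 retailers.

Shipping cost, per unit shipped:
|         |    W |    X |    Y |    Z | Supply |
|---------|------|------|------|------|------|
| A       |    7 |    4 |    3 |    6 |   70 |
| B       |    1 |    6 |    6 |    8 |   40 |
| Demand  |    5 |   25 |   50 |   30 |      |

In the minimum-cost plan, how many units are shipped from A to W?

Optimal shipments:
  A–X: 20 × 4 = 80
  A–Y: 50 × 3 = 150
  B–W: 5 × 1 = 5
  B–X: 5 × 6 = 30
  B–Z: 30 × 8 = 240
Total cost = 505.
The route A→W is not used.

0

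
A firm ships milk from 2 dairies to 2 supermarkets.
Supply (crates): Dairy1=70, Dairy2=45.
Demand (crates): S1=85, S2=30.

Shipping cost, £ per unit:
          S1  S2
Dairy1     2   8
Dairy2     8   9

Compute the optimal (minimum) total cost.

One minimum-cost allocation:
  Dairy1–S1: 70 × £2 = £140
  Dairy2–S1: 15 × £8 = £120
  Dairy2–S2: 30 × £9 = £270
Total = 140 + 120 + 270 = £530.

530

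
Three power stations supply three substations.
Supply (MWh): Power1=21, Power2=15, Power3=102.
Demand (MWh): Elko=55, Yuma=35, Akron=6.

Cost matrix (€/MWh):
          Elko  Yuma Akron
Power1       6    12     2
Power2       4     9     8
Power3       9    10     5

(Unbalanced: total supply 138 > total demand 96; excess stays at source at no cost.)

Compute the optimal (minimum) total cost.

737

A cheapest plan:
  Power1→Elko: 15 × €6 = €90
  Power1→Akron: 6 × €2 = €12
  Power2→Elko: 15 × €4 = €60
  Power3→Elko: 25 × €9 = €225
  Power3→Yuma: 35 × €10 = €350
Total = 90 + 12 + 60 + 225 + 350 = €737.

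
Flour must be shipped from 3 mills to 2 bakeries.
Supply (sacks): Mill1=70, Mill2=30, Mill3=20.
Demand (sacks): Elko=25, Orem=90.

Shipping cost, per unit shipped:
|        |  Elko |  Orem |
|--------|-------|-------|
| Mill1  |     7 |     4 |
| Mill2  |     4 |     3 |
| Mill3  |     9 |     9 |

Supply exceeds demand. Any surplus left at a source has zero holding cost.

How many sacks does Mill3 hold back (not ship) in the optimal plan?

Minimum-cost shipments:
  Mill1->Orem: 70 × 4 = 280
  Mill2->Elko: 10 × 4 = 40
  Mill2->Orem: 20 × 3 = 60
  Mill3->Elko: 15 × 9 = 135
Total cost = 515.
Mill3 ships 15 of its 20, leaving 5.

5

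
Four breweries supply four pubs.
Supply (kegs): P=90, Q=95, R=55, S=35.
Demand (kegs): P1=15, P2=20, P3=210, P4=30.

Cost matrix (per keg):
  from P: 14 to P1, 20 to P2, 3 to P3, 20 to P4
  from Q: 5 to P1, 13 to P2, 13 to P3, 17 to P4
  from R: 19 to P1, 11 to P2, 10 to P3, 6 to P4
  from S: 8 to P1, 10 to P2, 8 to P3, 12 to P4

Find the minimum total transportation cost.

2095

One minimum-cost allocation:
  P to P3: 90 × 3 = 270
  Q to P1: 15 × 5 = 75
  Q to P2: 20 × 13 = 260
  Q to P3: 60 × 13 = 780
  R to P3: 25 × 10 = 250
  R to P4: 30 × 6 = 180
  S to P3: 35 × 8 = 280
Total = 270 + 75 + 260 + 780 + 250 + 180 + 280 = 2095.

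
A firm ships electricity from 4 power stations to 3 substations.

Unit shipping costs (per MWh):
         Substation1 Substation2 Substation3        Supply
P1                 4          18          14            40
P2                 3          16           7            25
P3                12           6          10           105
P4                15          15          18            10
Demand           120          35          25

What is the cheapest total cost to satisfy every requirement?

One minimum-cost allocation:
  P1 to Substation1: 40 × 4 = 160
  P2 to Substation1: 25 × 3 = 75
  P3 to Substation1: 45 × 12 = 540
  P3 to Substation2: 35 × 6 = 210
  P3 to Substation3: 25 × 10 = 250
  P4 to Substation1: 10 × 15 = 150
Total = 160 + 75 + 540 + 210 + 250 + 150 = 1385.

1385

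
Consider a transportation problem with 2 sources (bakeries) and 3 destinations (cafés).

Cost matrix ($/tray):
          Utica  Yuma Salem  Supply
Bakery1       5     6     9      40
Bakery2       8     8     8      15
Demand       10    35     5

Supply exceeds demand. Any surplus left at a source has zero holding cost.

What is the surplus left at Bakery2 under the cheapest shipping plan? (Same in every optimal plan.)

5

Minimum-cost shipments:
  Bakery1→Utica: 10 × $5 = $50
  Bakery1→Yuma: 30 × $6 = $180
  Bakery2→Yuma: 5 × $8 = $40
  Bakery2→Salem: 5 × $8 = $40
Total cost = $310.
Bakery2 ships 10 of its 15, leaving 5.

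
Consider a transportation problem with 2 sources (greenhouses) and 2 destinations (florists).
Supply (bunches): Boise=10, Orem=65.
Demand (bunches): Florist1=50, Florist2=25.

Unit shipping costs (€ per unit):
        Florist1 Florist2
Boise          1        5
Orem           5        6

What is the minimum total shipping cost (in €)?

360

An optimal shipping plan:
  Boise→Florist1: 10 bunches
  Orem→Florist1: 40 bunches
  Orem→Florist2: 25 bunches
Total cost = €360.
(Supply check: Boise ships 10; Orem ships 65.)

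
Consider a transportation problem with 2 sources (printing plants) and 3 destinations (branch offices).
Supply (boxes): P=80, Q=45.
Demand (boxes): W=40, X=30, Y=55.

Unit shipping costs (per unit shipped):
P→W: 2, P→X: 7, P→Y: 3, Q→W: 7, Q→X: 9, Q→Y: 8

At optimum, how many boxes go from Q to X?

30

Optimal shipments:
  P→W: 40 × 2 = 80
  P→Y: 40 × 3 = 120
  Q→X: 30 × 9 = 270
  Q→Y: 15 × 8 = 120
Total cost = 590.
So Q→X carries 30 boxes.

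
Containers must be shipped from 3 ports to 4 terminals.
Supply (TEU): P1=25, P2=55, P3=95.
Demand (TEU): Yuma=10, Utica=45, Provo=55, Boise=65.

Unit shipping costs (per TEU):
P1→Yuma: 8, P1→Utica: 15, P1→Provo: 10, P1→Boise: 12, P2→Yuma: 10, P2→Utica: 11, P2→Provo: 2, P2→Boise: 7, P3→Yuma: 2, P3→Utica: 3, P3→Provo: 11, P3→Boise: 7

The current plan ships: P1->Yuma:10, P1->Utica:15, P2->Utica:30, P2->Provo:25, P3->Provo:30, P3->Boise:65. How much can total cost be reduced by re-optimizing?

Current plan cost = 10·8 + 15·15 + 30·11 + 25·2 + 30·11 + 65·7 = 1470.
Optimal plan:
  P1–Boise: 25 × 12 = 300
  P2–Provo: 55 × 2 = 110
  P3–Yuma: 10 × 2 = 20
  P3–Utica: 45 × 3 = 135
  P3–Boise: 40 × 7 = 280
Optimal cost = 845.
Saving = 1470 − 845 = 625.

625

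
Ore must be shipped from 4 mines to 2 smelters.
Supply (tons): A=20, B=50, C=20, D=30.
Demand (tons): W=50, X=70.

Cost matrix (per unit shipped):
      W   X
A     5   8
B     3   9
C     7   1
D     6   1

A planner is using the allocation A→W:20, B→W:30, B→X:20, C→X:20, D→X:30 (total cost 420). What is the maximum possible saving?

60

Current plan cost = 20·5 + 30·3 + 20·9 + 20·1 + 30·1 = 420.
Optimal plan:
  A->X: 20 × 8 = 160
  B->W: 50 × 3 = 150
  C->X: 20 × 1 = 20
  D->X: 30 × 1 = 30
Optimal cost = 360.
Saving = 420 − 360 = 60.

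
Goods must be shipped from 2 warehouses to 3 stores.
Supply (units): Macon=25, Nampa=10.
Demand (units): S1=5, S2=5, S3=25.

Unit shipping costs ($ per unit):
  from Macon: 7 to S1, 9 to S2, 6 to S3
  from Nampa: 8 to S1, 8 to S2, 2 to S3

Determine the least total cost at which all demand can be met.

190

Optimal allocation:
  Macon–S1: 5 × $7 = $35
  Macon–S2: 5 × $9 = $45
  Macon–S3: 15 × $6 = $90
  Nampa–S3: 10 × $2 = $20
Total = 35 + 45 + 90 + 20 = $190.
(Supply check: Macon ships 25; Nampa ships 10.)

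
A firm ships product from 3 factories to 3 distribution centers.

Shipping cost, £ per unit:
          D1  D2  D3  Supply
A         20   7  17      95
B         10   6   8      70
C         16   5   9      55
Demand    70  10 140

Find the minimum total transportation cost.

Optimal allocation:
  A->D2: 10 × £7 = £70
  A->D3: 85 × £17 = £1445
  B->D1: 70 × £10 = £700
  C->D3: 55 × £9 = £495
Total = 70 + 1445 + 700 + 495 = £2710.

2710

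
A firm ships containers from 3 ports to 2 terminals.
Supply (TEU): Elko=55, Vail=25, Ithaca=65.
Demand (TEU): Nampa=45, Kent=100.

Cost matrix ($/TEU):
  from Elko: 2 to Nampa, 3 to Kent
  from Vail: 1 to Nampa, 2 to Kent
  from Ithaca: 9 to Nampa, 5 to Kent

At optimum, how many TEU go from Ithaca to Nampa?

0

Solving gives:
  Elko to Nampa: 45 TEU
  Elko to Kent: 10 TEU
  Vail to Kent: 25 TEU
  Ithaca to Kent: 65 TEU
Total cost = $495.
The route Ithaca→Nampa is not used.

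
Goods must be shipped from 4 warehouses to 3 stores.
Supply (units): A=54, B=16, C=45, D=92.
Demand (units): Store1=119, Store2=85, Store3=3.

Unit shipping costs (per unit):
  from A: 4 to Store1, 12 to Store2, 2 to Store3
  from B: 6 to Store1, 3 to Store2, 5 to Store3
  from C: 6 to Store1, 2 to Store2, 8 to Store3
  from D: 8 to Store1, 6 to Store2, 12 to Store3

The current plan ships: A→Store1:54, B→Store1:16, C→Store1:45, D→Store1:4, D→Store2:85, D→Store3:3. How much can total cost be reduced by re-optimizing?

Current plan cost = 54·4 + 16·6 + 45·6 + 4·8 + 85·6 + 3·12 = 1160.
Optimal plan:
  A→Store1: 51 × 4 = 204
  A→Store3: 3 × 2 = 6
  B→Store2: 16 × 3 = 48
  C→Store2: 45 × 2 = 90
  D→Store1: 68 × 8 = 544
  D→Store2: 24 × 6 = 144
Optimal cost = 1036.
Saving = 1160 − 1036 = 124.

124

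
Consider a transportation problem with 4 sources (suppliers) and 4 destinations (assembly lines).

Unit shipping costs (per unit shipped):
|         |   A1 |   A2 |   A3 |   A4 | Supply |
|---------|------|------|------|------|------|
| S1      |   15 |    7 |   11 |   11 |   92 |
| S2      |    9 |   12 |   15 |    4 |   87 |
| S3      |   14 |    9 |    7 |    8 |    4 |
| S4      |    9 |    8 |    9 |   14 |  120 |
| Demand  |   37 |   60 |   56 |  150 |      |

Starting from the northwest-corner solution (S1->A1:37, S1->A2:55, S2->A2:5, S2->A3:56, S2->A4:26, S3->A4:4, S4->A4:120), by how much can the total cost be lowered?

Current plan cost = 37·15 + 55·7 + 5·12 + 56·15 + 26·4 + 4·8 + 120·14 = 3656.
Optimal plan:
  S1 to A2: 33 batches
  S1 to A4: 59 batches
  S2 to A4: 87 batches
  S3 to A4: 4 batches
  S4 to A1: 37 batches
  S4 to A2: 27 batches
  S4 to A3: 56 batches
Optimal cost = 2313.
Saving = 3656 − 2313 = 1343.

1343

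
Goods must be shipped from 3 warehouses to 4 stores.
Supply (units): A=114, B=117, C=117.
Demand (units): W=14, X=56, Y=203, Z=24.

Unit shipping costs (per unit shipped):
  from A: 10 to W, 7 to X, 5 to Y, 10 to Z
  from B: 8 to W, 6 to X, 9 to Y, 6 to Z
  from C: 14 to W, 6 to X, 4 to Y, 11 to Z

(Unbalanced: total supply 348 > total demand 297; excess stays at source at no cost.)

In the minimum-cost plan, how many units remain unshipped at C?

An optimal plan:
  A to Y: 86 × 5 = 430
  B to W: 14 × 8 = 112
  B to X: 56 × 6 = 336
  B to Z: 24 × 6 = 144
  C to Y: 117 × 4 = 468
Total cost = 1490.
C ships 117 of its 117, leaving 0.

0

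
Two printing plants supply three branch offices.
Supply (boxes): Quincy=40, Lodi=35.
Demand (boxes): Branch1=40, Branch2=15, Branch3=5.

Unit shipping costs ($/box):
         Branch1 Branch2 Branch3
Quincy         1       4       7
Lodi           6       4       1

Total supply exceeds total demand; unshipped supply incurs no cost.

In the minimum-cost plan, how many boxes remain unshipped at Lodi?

Minimum-cost shipments:
  Quincy–Branch1: 40 boxes
  Lodi–Branch2: 15 boxes
  Lodi–Branch3: 5 boxes
Total cost = $105.
Lodi ships 20 of its 35, leaving 15.

15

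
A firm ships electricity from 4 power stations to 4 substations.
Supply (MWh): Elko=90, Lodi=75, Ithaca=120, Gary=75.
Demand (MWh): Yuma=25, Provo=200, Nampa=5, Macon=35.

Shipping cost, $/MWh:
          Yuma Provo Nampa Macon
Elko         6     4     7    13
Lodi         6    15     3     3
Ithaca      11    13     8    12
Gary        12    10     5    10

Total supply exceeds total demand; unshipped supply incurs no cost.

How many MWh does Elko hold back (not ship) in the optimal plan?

0

An optimal plan:
  Elko->Provo: 90 × $4 = $360
  Lodi->Yuma: 25 × $6 = $150
  Lodi->Nampa: 5 × $3 = $15
  Lodi->Macon: 35 × $3 = $105
  Ithaca->Provo: 35 × $13 = $455
  Gary->Provo: 75 × $10 = $750
Total cost = $1835.
Elko ships 90 of its 90, leaving 0.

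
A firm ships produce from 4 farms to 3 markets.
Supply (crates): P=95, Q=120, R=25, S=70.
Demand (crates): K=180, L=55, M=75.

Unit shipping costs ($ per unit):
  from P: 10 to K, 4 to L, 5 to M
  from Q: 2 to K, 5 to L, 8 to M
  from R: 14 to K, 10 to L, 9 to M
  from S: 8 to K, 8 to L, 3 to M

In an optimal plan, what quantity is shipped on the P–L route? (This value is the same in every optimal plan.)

Optimal shipments:
  P→L: 55 × $4 = $220
  P→M: 40 × $5 = $200
  Q→K: 120 × $2 = $240
  R→K: 25 × $14 = $350
  S→K: 35 × $8 = $280
  S→M: 35 × $3 = $105
Total cost = $1395.
So P→L carries 55 crates.

55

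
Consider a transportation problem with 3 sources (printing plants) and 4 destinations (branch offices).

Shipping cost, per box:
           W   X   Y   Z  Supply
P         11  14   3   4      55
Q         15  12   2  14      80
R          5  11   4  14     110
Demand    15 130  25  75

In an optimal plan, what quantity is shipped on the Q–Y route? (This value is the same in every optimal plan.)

25

The minimum-cost plan:
  P–Z: 55 × 4 = 220
  Q–X: 35 × 12 = 420
  Q–Y: 25 × 2 = 50
  Q–Z: 20 × 14 = 280
  R–W: 15 × 5 = 75
  R–X: 95 × 11 = 1045
Total cost = 2090.
So Q→Y carries 25 boxes.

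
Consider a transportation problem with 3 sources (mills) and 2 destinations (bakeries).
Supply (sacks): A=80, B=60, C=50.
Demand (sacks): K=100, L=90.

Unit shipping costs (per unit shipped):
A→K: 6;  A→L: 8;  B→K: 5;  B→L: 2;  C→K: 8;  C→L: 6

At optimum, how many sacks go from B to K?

0

Solving gives:
  A–K: 80 × 6 = 480
  B–L: 60 × 2 = 120
  C–K: 20 × 8 = 160
  C–L: 30 × 6 = 180
Total cost = 940.
The route B→K is not used.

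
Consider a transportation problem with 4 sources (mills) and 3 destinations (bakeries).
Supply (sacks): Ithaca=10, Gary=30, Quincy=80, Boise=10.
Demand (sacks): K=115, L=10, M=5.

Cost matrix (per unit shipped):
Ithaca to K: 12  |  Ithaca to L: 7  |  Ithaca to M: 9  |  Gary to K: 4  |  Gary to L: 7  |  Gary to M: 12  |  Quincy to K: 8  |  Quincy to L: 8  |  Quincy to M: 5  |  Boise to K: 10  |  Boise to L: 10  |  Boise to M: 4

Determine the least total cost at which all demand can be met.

900

A cheapest plan:
  Ithaca→L: 10 × 7 = 70
  Gary→K: 30 × 4 = 120
  Quincy→K: 80 × 8 = 640
  Boise→K: 5 × 10 = 50
  Boise→M: 5 × 4 = 20
Total = 70 + 120 + 640 + 50 + 20 = 900.
(Supply check: Ithaca ships 10; Gary ships 30; Quincy ships 80; Boise ships 10.)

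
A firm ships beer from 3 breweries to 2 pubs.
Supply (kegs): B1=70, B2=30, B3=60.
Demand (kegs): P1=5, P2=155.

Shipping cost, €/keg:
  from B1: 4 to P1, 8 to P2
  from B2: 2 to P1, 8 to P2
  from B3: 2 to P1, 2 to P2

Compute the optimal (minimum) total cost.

890

Optimal allocation:
  B1–P2: 70 kegs
  B2–P1: 5 kegs
  B2–P2: 25 kegs
  B3–P2: 60 kegs
Total cost = €890.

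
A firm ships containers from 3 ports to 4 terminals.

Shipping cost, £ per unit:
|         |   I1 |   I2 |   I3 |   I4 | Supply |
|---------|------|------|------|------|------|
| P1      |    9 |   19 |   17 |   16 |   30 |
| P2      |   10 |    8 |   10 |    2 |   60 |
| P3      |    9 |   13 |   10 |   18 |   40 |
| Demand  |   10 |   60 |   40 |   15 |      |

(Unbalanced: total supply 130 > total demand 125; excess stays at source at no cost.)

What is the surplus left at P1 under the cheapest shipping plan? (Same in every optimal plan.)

5

An optimal plan:
  P1->I1: 10 × £9 = £90
  P1->I2: 15 × £19 = £285
  P2->I2: 45 × £8 = £360
  P2->I4: 15 × £2 = £30
  P3->I3: 40 × £10 = £400
Total cost = £1165.
P1 ships 25 of its 30, leaving 5.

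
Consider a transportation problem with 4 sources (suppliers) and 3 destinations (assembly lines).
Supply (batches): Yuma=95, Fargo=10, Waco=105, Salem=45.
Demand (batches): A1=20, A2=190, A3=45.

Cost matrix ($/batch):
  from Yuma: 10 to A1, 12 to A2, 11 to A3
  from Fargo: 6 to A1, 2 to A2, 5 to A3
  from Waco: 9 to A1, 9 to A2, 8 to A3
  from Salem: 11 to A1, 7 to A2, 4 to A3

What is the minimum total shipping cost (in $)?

Optimal allocation:
  Yuma->A1: 20 × $10 = $200
  Yuma->A2: 75 × $12 = $900
  Fargo->A2: 10 × $2 = $20
  Waco->A2: 105 × $9 = $945
  Salem->A3: 45 × $4 = $180
Total = 200 + 900 + 20 + 945 + 180 = $2245.
(Supply check: Yuma ships 95; Fargo ships 10; Waco ships 105; Salem ships 45.)

2245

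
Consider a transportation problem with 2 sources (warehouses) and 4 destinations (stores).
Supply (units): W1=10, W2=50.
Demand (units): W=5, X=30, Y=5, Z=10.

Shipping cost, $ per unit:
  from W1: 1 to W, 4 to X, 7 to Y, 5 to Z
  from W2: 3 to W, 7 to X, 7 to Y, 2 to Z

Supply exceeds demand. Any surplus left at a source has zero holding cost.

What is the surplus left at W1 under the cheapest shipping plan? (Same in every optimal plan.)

An optimal plan:
  W1->X: 10 × $4 = $40
  W2->W: 5 × $3 = $15
  W2->X: 20 × $7 = $140
  W2->Y: 5 × $7 = $35
  W2->Z: 10 × $2 = $20
Total cost = $250.
W1 ships 10 of its 10, leaving 0.

0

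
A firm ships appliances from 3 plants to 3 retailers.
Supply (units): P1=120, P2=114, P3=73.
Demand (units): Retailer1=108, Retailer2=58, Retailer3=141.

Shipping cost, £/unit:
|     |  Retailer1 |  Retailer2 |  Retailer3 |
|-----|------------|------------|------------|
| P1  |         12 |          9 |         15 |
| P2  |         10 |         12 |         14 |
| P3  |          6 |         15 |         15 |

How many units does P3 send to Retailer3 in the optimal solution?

The minimum-cost plan:
  P1→Retailer2: 58 × £9 = £522
  P1→Retailer3: 62 × £15 = £930
  P2→Retailer1: 35 × £10 = £350
  P2→Retailer3: 79 × £14 = £1106
  P3→Retailer1: 73 × £6 = £438
Total cost = £3346.
The route P3→Retailer3 is not used.

0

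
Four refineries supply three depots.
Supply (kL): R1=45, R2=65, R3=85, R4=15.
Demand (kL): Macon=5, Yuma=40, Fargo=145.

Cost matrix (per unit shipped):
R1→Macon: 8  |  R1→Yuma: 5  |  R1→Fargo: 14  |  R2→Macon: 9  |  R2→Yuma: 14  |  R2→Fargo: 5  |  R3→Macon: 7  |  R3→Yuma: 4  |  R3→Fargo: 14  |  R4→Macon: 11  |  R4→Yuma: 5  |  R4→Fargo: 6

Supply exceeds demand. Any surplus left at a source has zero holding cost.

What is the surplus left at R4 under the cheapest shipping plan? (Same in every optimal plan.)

0

Minimum-cost shipments:
  R1→Fargo: 25 × 14 = 350
  R2→Fargo: 65 × 5 = 325
  R3→Macon: 5 × 7 = 35
  R3→Yuma: 40 × 4 = 160
  R3→Fargo: 40 × 14 = 560
  R4→Fargo: 15 × 6 = 90
Total cost = 1520.
R4 ships 15 of its 15, leaving 0.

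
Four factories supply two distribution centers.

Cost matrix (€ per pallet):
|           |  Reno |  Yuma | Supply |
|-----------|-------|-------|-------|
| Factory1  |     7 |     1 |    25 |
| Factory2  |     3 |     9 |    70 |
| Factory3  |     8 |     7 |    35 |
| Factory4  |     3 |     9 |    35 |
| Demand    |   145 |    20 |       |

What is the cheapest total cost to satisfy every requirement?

A cheapest plan:
  Factory1–Reno: 5 × €7 = €35
  Factory1–Yuma: 20 × €1 = €20
  Factory2–Reno: 70 × €3 = €210
  Factory3–Reno: 35 × €8 = €280
  Factory4–Reno: 35 × €3 = €105
Total = 35 + 20 + 210 + 280 + 105 = €650.
(Supply check: Factory1 ships 25; Factory2 ships 70; Factory3 ships 35; Factory4 ships 35.)

650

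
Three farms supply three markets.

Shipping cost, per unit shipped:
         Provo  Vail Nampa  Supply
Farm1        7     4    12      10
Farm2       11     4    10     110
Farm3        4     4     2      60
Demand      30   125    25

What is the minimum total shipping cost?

An optimal shipping plan:
  Farm1→Vail: 10 × 4 = 40
  Farm2→Vail: 110 × 4 = 440
  Farm3→Provo: 30 × 4 = 120
  Farm3→Vail: 5 × 4 = 20
  Farm3→Nampa: 25 × 2 = 50
Total = 40 + 440 + 120 + 20 + 50 = 670.
(Supply check: Farm1 ships 10; Farm2 ships 110; Farm3 ships 60.)

670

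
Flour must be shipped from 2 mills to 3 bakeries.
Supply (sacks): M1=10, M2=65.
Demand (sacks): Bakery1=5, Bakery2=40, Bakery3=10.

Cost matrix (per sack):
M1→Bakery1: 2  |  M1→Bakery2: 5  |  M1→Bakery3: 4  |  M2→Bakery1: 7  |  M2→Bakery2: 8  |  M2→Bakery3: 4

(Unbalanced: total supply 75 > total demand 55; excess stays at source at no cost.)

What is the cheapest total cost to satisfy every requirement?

One minimum-cost allocation:
  M1->Bakery1: 5 × 2 = 10
  M1->Bakery2: 5 × 5 = 25
  M2->Bakery2: 35 × 8 = 280
  M2->Bakery3: 10 × 4 = 40
Total = 10 + 25 + 280 + 40 = 355.

355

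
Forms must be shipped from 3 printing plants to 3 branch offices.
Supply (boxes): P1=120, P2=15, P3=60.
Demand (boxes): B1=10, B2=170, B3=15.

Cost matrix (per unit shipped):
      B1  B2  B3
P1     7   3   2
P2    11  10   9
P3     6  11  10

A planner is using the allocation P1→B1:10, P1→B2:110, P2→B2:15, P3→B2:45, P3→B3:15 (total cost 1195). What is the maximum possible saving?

90

Current plan cost = 10·7 + 110·3 + 15·10 + 45·11 + 15·10 = 1195.
Optimal plan:
  P1→B2: 105 × 3 = 315
  P1→B3: 15 × 2 = 30
  P2→B2: 15 × 10 = 150
  P3→B1: 10 × 6 = 60
  P3→B2: 50 × 11 = 550
Optimal cost = 1105.
Saving = 1195 − 1105 = 90.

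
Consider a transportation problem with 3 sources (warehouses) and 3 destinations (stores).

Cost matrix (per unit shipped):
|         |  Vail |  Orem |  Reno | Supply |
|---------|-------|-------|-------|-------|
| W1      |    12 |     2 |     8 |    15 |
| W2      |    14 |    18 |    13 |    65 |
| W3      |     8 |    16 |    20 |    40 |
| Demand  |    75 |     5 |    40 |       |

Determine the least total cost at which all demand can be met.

A cheapest plan:
  W1–Orem: 5 units
  W1–Reno: 10 units
  W2–Vail: 35 units
  W2–Reno: 30 units
  W3–Vail: 40 units
Total cost = 1290.
(Supply check: W1 ships 15; W2 ships 65; W3 ships 40.)

1290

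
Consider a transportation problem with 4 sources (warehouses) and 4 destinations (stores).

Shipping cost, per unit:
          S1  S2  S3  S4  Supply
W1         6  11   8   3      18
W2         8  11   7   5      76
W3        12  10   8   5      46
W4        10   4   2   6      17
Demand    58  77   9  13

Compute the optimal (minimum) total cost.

1238

One minimum-cost allocation:
  W1->S1: 18 × 6 = 108
  W2->S1: 40 × 8 = 320
  W2->S2: 14 × 11 = 154
  W2->S3: 9 × 7 = 63
  W2->S4: 13 × 5 = 65
  W3->S2: 46 × 10 = 460
  W4->S2: 17 × 4 = 68
Total = 108 + 320 + 154 + 63 + 65 + 460 + 68 = 1238.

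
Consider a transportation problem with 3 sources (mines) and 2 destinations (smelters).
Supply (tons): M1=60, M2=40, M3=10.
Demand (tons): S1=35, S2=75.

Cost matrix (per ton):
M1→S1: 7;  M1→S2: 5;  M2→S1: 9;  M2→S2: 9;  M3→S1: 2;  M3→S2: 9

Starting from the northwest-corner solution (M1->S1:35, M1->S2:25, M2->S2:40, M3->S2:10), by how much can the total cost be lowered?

140

Current plan cost = 35·7 + 25·5 + 40·9 + 10·9 = 820.
Optimal plan:
  M1→S2: 60 × 5 = 300
  M2→S1: 25 × 9 = 225
  M2→S2: 15 × 9 = 135
  M3→S1: 10 × 2 = 20
Optimal cost = 680.
Saving = 820 − 680 = 140.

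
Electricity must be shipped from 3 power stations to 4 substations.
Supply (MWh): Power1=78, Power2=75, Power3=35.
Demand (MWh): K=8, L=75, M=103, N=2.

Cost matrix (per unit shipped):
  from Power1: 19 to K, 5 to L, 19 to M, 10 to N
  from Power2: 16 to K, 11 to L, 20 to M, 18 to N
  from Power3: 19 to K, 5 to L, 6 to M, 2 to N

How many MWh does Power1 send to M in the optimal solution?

1

The minimum-cost plan:
  Power1 to L: 75 × 5 = 375
  Power1 to M: 1 × 19 = 19
  Power1 to N: 2 × 10 = 20
  Power2 to K: 8 × 16 = 128
  Power2 to M: 67 × 20 = 1340
  Power3 to M: 35 × 6 = 210
Total cost = 2092.
So Power1→M carries 1 MWh.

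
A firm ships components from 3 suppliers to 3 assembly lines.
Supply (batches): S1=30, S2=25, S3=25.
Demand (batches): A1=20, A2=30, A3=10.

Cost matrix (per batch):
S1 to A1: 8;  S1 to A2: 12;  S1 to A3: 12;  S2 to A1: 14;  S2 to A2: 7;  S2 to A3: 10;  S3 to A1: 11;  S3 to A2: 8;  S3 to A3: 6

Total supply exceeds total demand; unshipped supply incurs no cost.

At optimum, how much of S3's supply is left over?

10

Minimum-cost shipments:
  S1–A1: 20 × 8 = 160
  S2–A2: 25 × 7 = 175
  S3–A2: 5 × 8 = 40
  S3–A3: 10 × 6 = 60
Total cost = 435.
S3 ships 15 of its 25, leaving 10.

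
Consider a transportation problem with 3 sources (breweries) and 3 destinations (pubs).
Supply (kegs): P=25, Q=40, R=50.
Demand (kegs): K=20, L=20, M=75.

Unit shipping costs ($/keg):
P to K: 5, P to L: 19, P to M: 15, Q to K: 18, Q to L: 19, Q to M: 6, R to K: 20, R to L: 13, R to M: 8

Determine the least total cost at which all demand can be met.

A cheapest plan:
  P→K: 20 × $5 = $100
  P→L: 5 × $19 = $95
  Q→M: 40 × $6 = $240
  R→L: 15 × $13 = $195
  R→M: 35 × $8 = $280
Total = 100 + 95 + 240 + 195 + 280 = $910.

910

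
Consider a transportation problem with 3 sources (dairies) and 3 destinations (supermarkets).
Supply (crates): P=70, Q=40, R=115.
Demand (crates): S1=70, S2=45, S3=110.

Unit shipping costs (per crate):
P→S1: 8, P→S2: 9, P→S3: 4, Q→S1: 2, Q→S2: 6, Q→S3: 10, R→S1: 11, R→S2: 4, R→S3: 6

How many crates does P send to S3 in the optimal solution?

The minimum-cost plan:
  P to S1: 30 × 8 = 240
  P to S3: 40 × 4 = 160
  Q to S1: 40 × 2 = 80
  R to S2: 45 × 4 = 180
  R to S3: 70 × 6 = 420
Total cost = 1080.
So P→S3 carries 40 crates.

40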